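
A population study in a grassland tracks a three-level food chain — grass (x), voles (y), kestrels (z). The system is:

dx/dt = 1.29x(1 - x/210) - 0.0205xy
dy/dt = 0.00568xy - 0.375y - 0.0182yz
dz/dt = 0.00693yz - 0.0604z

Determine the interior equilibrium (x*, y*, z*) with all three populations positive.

x* ≈ 181, y* ≈ 8.72, z* ≈ 35.9

From dz/dt = 0: 0.00693y* = 0.0604, so y* = 8.72.
From dx/dt = 0: 1.29(1 - x*/210) = 0.0205·8.72, giving x* = 210·(1 - 0.139) = 181.
From dy/dt = 0: 0.00568·181 - 0.375 = 0.0182z*, so z* = 0.653/0.0182 = 35.9.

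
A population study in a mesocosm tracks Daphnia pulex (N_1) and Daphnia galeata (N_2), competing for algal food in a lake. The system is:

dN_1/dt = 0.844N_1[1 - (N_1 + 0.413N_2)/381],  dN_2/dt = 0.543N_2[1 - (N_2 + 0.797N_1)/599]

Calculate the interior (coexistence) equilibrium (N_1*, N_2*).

N_1* ≈ 199, N_2* ≈ 440

Setting both brackets to zero gives the nullclines N_1 + 0.413N_2 = 381 and 0.797N_1 + N_2 = 599.
Substituting N_2 = 599 - 0.797N_1 into the first: N_1(1 - 0.413·0.797) = 381 - 0.413·599.
So N_1* = 134/0.671 = 199, and then N_2* = 599 - 0.797·199 = 440.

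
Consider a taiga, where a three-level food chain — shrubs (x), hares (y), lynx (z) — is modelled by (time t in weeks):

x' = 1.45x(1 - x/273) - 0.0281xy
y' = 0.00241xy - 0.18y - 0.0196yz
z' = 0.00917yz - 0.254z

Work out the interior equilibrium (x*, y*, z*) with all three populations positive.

From dz/dt = 0: 0.00917y* = 0.254, so y* = 27.7.
From dx/dt = 0: 1.45(1 - x*/273) = 0.0281·27.7, giving x* = 273·(1 - 0.537) = 126.
From dy/dt = 0: 0.00241·126 - 0.18 = 0.0196z*, so z* = 0.125/0.0196 = 6.37.

x* ≈ 126, y* ≈ 27.7, z* ≈ 6.37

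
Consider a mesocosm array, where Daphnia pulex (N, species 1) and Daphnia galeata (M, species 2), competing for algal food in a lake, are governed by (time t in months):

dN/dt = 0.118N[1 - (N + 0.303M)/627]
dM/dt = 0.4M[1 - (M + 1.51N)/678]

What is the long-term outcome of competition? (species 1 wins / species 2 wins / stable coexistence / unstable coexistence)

Compare the nullcline intercepts: K1/α12 = 627/0.303 = 2070 > K2 = 678; K2/α21 = 678/1.51 = 449 < K1 = 627.
Since the inequalities point opposite ways, species 1 can invade but species 2 cannot.

species 1 excludes species 2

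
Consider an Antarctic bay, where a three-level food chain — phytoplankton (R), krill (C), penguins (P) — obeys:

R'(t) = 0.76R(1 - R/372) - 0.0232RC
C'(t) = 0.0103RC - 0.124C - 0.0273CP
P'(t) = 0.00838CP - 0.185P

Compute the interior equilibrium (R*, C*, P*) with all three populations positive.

From dP/dt = 0: 0.00838C* = 0.185, so C* = 22.1.
From dR/dt = 0: 0.76(1 - R*/372) = 0.0232·22.1, giving R* = 372·(1 - 0.674) = 121.
From dC/dt = 0: 0.0103·121 - 0.124 = 0.0273P*, so P* = 1.13/0.0273 = 41.2.

R* ≈ 121, C* ≈ 22.1, P* ≈ 41.2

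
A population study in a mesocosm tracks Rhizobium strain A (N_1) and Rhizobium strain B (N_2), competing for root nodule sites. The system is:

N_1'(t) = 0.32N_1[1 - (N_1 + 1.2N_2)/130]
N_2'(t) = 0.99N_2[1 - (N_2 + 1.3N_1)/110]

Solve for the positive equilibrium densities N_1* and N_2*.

Setting both brackets to zero gives the nullclines N_1 + 1.2N_2 = 130 and 1.3N_1 + N_2 = 110.
Substituting N_2 = 110 - 1.3N_1 into the first: N_1(1 - 1.2·1.3) = 130 - 1.2·110.
So N_1* = -2/-0.56 = 3.57, and then N_2* = 110 - 1.3·3.57 = 105.

N_1* ≈ 3.57, N_2* ≈ 105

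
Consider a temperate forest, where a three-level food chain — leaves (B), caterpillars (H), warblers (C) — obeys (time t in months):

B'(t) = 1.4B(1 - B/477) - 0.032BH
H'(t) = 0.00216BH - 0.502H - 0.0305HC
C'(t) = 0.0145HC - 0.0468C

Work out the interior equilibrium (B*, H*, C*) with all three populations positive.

B* ≈ 442, H* ≈ 3.23, C* ≈ 14.8

From dC/dt = 0: 0.0145H* = 0.0468, so H* = 3.23.
From dB/dt = 0: 1.4(1 - B*/477) = 0.032·3.23, giving B* = 477·(1 - 0.0738) = 442.
From dH/dt = 0: 0.00216·442 - 0.502 = 0.0305C*, so C* = 0.452/0.0305 = 14.8.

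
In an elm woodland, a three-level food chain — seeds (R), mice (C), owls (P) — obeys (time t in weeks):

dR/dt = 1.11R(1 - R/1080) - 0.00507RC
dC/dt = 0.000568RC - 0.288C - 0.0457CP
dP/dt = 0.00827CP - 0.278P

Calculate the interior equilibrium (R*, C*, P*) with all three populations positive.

R* ≈ 914, C* ≈ 33.6, P* ≈ 5.06

From dP/dt = 0: 0.00827C* = 0.278, so C* = 33.6.
From dR/dt = 0: 1.11(1 - R*/1080) = 0.00507·33.6, giving R* = 1080·(1 - 0.154) = 914.
From dC/dt = 0: 0.000568·914 - 0.288 = 0.0457P*, so P* = 0.231/0.0457 = 5.06.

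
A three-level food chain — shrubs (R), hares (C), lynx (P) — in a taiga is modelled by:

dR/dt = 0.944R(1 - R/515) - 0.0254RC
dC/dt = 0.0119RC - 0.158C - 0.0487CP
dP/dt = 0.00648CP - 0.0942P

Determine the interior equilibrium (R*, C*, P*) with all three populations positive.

From dP/dt = 0: 0.00648C* = 0.0942, so C* = 14.5.
From dR/dt = 0: 0.944(1 - R*/515) = 0.0254·14.5, giving R* = 515·(1 - 0.391) = 314.
From dC/dt = 0: 0.0119·314 - 0.158 = 0.0487P*, so P* = 3.57/0.0487 = 73.4.

R* ≈ 314, C* ≈ 14.5, P* ≈ 73.4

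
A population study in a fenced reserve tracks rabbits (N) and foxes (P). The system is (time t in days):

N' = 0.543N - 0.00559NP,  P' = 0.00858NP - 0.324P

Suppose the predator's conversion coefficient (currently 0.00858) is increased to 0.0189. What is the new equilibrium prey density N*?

At the interior fixed point, setting dP/dt = 0 with P > 0 fixes N* = (predator death rate)/(NP coefficient) — independent of the other coefficients.
With the change, N* = 0.324/0.0189 = 17.1; it falls from 37.8.

N* ≈ 17.1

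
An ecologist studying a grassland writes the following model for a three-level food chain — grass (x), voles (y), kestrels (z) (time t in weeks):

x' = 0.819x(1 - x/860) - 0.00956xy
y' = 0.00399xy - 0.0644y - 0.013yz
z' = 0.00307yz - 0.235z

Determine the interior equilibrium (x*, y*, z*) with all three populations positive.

From dz/dt = 0: 0.00307y* = 0.235, so y* = 76.5.
From dx/dt = 0: 0.819(1 - x*/860) = 0.00956·76.5, giving x* = 860·(1 - 0.894) = 91.6.
From dy/dt = 0: 0.00399·91.6 - 0.0644 = 0.013z*, so z* = 0.301/0.013 = 23.2.

x* ≈ 91.6, y* ≈ 76.5, z* ≈ 23.2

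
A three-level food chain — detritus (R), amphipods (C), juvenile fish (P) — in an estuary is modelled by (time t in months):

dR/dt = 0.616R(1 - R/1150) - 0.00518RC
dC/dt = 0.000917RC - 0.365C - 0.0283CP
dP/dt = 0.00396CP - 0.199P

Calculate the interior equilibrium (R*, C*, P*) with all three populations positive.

From dP/dt = 0: 0.00396C* = 0.199, so C* = 50.3.
From dR/dt = 0: 0.616(1 - R*/1150) = 0.00518·50.3, giving R* = 1150·(1 - 0.423) = 664.
From dC/dt = 0: 0.000917·664 - 0.365 = 0.0283P*, so P* = 0.244/0.0283 = 8.62.

R* ≈ 664, C* ≈ 50.3, P* ≈ 8.62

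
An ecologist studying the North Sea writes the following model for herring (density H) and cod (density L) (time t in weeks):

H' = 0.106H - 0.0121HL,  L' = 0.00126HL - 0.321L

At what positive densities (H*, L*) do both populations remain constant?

H* ≈ 255, L* ≈ 8.76

Set dL/dt = 0 with L > 0: 0.00126H - 0.321 = 0, so H* = 0.321/0.00126 = 255.
Set dH/dt = 0 with H > 0: 0.106 - 0.0121L = 0, so L* = 0.106/0.0121 = 8.76.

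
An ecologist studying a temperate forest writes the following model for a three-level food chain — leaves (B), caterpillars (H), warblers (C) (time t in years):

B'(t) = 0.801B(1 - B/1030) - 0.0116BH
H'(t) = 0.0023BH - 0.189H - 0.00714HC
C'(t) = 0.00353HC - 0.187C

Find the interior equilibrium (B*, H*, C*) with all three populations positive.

From dC/dt = 0: 0.00353H* = 0.187, so H* = 53.
From dB/dt = 0: 0.801(1 - B*/1030) = 0.0116·53, giving B* = 1030·(1 - 0.767) = 240.
From dH/dt = 0: 0.0023·240 - 0.189 = 0.00714C*, so C* = 0.363/0.00714 = 50.8.

B* ≈ 240, H* ≈ 53, C* ≈ 50.8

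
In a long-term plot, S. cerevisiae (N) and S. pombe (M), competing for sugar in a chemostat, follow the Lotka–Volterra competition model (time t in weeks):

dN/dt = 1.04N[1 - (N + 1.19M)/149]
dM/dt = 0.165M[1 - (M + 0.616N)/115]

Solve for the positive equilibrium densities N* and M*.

Setting both brackets to zero gives the nullclines N + 1.19M = 149 and 0.616N + M = 115.
Substituting M = 115 - 0.616N into the first: N(1 - 1.19·0.616) = 149 - 1.19·115.
So N* = 12.2/0.267 = 45.5, and then M* = 115 - 0.616·45.5 = 87.

N* ≈ 45.5, M* ≈ 87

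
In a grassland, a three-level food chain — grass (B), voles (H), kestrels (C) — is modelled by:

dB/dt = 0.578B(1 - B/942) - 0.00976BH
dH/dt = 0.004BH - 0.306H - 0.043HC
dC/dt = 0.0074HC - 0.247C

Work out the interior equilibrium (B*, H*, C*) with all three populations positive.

B* ≈ 411, H* ≈ 33.4, C* ≈ 31.1

From dC/dt = 0: 0.0074H* = 0.247, so H* = 33.4.
From dB/dt = 0: 0.578(1 - B*/942) = 0.00976·33.4, giving B* = 942·(1 - 0.564) = 411.
From dH/dt = 0: 0.004·411 - 0.306 = 0.043C*, so C* = 1.34/0.043 = 31.1.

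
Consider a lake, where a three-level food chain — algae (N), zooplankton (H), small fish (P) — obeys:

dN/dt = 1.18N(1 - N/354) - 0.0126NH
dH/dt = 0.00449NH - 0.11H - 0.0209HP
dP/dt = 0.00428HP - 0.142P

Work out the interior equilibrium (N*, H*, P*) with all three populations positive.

From dP/dt = 0: 0.00428H* = 0.142, so H* = 33.2.
From dN/dt = 0: 1.18(1 - N*/354) = 0.0126·33.2, giving N* = 354·(1 - 0.354) = 229.
From dH/dt = 0: 0.00449·229 - 0.11 = 0.0209P*, so P* = 0.916/0.0209 = 43.8.

N* ≈ 229, H* ≈ 33.2, P* ≈ 43.8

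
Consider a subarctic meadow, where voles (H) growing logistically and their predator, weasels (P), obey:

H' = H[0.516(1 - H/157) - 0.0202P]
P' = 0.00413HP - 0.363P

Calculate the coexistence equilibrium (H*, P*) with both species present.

From dP/dt = 0 with P > 0: 0.00413H* = 0.363, so H* = 87.9.
Substitute into dH/dt = 0: 0.516(1 - 87.9/157) = 0.0202P*.
The bracket is 0.44, giving P* = 0.227/0.0202 = 11.2.

H* ≈ 87.9, P* ≈ 11.2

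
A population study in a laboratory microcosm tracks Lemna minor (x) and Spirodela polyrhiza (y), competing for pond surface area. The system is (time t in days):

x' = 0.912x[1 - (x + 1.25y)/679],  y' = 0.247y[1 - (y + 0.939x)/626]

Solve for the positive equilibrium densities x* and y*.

Setting both brackets to zero gives the nullclines x + 1.25y = 679 and 0.939x + y = 626.
Substituting y = 626 - 0.939x into the first: x(1 - 1.25·0.939) = 679 - 1.25·626.
So x* = -104/-0.174 = 596, and then y* = 626 - 0.939·596 = 66.7.

x* ≈ 596, y* ≈ 66.7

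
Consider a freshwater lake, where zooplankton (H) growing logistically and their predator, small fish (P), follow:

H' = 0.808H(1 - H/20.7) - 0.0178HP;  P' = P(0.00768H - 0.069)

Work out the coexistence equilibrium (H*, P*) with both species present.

H* ≈ 8.98, P* ≈ 25.7

From dP/dt = 0 with P > 0: 0.00768H* = 0.069, so H* = 8.98.
Substitute into dH/dt = 0: 0.808(1 - 8.98/20.7) = 0.0178P*.
The bracket is 0.566, giving P* = 0.457/0.0178 = 25.7.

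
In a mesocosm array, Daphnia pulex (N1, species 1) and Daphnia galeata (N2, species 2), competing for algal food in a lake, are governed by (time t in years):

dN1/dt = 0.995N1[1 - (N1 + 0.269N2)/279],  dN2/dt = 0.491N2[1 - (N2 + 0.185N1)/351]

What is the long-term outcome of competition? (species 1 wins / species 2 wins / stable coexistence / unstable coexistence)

Compare the nullcline intercepts: K1/α12 = 279/0.269 = 1040 > K2 = 351; K2/α21 = 351/0.185 = 1900 > K1 = 279.
Since both inequalities hold, each species can invade when rare, so the interior equilibrium is stable.

stable coexistence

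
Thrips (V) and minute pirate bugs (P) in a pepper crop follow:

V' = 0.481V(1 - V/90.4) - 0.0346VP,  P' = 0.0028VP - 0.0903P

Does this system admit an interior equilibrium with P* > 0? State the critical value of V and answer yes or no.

Threshold V = 32.2; K > 32.2, so yes, the predator persists.

The predator equation gives dP/dt > 0 only when V > 0.0903/0.0028 = 32.2.
Without the predator, V → K = 90.4. Since 90.4 > 32.2, the predator can invade and persist.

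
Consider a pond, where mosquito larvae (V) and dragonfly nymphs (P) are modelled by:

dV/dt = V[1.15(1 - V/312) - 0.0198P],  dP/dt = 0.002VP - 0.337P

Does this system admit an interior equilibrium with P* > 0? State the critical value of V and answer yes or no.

The predator equation gives dP/dt > 0 only when V > 0.337/0.002 = 168.
Without the predator, V → K = 312. Since 312 > 168, the predator can invade and persist.

Threshold V = 168; K > 168, so yes, the predator persists.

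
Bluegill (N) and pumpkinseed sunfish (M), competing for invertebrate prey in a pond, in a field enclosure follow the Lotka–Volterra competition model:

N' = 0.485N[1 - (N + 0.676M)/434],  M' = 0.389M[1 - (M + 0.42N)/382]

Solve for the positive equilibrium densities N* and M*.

N* ≈ 245, M* ≈ 279

Setting both brackets to zero gives the nullclines N + 0.676M = 434 and 0.42N + M = 382.
Substituting M = 382 - 0.42N into the first: N(1 - 0.676·0.42) = 434 - 0.676·382.
So N* = 176/0.716 = 245, and then M* = 382 - 0.42·245 = 279.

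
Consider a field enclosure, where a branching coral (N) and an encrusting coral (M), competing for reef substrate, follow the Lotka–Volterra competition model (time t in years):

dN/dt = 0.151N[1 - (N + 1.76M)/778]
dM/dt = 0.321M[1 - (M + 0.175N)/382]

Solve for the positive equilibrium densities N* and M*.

N* ≈ 153, M* ≈ 355

Setting both brackets to zero gives the nullclines N + 1.76M = 778 and 0.175N + M = 382.
Substituting M = 382 - 0.175N into the first: N(1 - 1.76·0.175) = 778 - 1.76·382.
So N* = 106/0.692 = 153, and then M* = 382 - 0.175·153 = 355.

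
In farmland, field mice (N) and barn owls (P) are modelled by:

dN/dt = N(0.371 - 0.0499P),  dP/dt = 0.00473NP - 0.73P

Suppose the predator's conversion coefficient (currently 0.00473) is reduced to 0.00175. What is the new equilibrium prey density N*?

N* ≈ 417

At the interior fixed point, setting dP/dt = 0 with P > 0 fixes N* = (predator death rate)/(NP coefficient) — independent of the other coefficients.
With the change, N* = 0.73/0.00175 = 417; it rises from 154.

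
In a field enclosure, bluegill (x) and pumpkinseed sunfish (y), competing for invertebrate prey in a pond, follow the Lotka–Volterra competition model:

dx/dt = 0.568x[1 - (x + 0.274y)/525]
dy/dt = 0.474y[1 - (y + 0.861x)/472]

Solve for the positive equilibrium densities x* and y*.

Setting both brackets to zero gives the nullclines x + 0.274y = 525 and 0.861x + y = 472.
Substituting y = 472 - 0.861x into the first: x(1 - 0.274·0.861) = 525 - 0.274·472.
So x* = 396/0.764 = 518, and then y* = 472 - 0.861·518 = 26.1.

x* ≈ 518, y* ≈ 26.1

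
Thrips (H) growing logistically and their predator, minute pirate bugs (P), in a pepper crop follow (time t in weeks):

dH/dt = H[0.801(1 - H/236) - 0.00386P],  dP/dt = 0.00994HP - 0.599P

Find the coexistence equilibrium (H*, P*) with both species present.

H* ≈ 60.3, P* ≈ 155

From dP/dt = 0 with P > 0: 0.00994H* = 0.599, so H* = 60.3.
Substitute into dH/dt = 0: 0.801(1 - 60.3/236) = 0.00386P*.
The bracket is 0.745, giving P* = 0.596/0.00386 = 155.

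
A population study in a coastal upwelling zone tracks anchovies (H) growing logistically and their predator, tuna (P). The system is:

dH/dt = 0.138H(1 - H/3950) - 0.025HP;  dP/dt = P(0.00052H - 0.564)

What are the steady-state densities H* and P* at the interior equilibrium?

H* ≈ 1080, P* ≈ 4

From dP/dt = 0 with P > 0: 0.00052H* = 0.564, so H* = 1080.
Substitute into dH/dt = 0: 0.138(1 - 1080/3950) = 0.025P*.
The bracket is 0.725, giving P* = 0.1/0.025 = 4.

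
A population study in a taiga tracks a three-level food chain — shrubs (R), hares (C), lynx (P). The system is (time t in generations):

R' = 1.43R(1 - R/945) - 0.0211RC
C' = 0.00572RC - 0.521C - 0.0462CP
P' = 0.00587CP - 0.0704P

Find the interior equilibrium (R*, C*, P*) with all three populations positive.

From dP/dt = 0: 0.00587C* = 0.0704, so C* = 12.
From dR/dt = 0: 1.43(1 - R*/945) = 0.0211·12, giving R* = 945·(1 - 0.177) = 778.
From dC/dt = 0: 0.00572·778 - 0.521 = 0.0462P*, so P* = 3.93/0.0462 = 85.

R* ≈ 778, C* ≈ 12, P* ≈ 85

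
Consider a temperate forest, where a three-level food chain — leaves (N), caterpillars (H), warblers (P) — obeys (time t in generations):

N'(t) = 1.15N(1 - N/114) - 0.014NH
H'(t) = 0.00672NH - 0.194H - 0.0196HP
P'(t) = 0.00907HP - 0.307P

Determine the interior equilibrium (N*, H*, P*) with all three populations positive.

From dP/dt = 0: 0.00907H* = 0.307, so H* = 33.8.
From dN/dt = 0: 1.15(1 - N*/114) = 0.014·33.8, giving N* = 114·(1 - 0.412) = 67.
From dH/dt = 0: 0.00672·67 - 0.194 = 0.0196P*, so P* = 0.256/0.0196 = 13.1.

N* ≈ 67, H* ≈ 33.8, P* ≈ 13.1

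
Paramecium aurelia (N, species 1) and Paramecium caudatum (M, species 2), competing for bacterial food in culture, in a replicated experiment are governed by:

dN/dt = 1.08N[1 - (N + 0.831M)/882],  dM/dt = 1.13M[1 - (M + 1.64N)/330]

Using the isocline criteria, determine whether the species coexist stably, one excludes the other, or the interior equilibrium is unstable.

species 1 excludes species 2

Compare the nullcline intercepts: K1/α12 = 882/0.831 = 1060 > K2 = 330; K2/α21 = 330/1.64 = 201 < K1 = 882.
Since the inequalities point opposite ways, species 1 can invade but species 2 cannot.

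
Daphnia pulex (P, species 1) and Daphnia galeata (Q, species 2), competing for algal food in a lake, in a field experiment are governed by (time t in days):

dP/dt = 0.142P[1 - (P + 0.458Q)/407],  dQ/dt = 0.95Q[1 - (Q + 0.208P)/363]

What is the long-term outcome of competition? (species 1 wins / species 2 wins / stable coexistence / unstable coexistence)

Compare the nullcline intercepts: K1/α12 = 407/0.458 = 889 > K2 = 363; K2/α21 = 363/0.208 = 1750 > K1 = 407.
Since both inequalities hold, each species can invade when rare, so the interior equilibrium is stable.

stable coexistence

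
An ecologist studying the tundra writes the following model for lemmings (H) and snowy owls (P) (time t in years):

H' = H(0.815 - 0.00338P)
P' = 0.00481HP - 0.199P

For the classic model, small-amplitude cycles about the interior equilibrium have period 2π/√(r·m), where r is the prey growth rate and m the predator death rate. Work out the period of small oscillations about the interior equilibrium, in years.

Here r = 0.815 and m = 0.199, so r·m = 0.162.
ω = √0.162 = 0.403 per year, hence T = 2π/ω ≈ 15.6 years.

T ≈ 15.6 years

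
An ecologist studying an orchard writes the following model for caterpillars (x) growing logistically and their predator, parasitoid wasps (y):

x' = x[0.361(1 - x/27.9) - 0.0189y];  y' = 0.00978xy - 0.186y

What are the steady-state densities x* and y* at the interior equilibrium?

x* ≈ 19, y* ≈ 6.08

From dy/dt = 0 with y > 0: 0.00978x* = 0.186, so x* = 19.
Substitute into dx/dt = 0: 0.361(1 - 19/27.9) = 0.0189y*.
The bracket is 0.318, giving y* = 0.115/0.0189 = 6.08.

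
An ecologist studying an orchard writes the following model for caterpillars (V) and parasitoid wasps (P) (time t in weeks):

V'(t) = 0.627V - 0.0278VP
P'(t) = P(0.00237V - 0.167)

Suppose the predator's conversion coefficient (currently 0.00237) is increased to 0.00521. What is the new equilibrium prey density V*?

V* ≈ 32.1

At the interior fixed point, setting dP/dt = 0 with P > 0 fixes V* = (predator death rate)/(VP coefficient) — independent of the other coefficients.
With the change, V* = 0.167/0.00521 = 32.1; it falls from 70.5.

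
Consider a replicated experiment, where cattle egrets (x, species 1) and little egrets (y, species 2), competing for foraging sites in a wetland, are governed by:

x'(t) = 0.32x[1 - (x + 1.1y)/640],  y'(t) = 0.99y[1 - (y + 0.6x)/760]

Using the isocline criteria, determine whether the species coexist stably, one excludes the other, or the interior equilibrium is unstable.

Compare the nullcline intercepts: K1/α12 = 640/1.1 = 582 < K2 = 760; K2/α21 = 760/0.6 = 1270 > K1 = 640.
Since the inequalities point opposite ways, species 2 can invade but species 1 cannot.

species 2 excludes species 1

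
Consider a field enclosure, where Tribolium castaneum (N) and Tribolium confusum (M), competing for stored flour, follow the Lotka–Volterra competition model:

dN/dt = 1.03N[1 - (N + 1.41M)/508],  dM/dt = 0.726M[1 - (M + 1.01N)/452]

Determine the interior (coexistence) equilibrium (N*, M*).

Setting both brackets to zero gives the nullclines N + 1.41M = 508 and 1.01N + M = 452.
Substituting M = 452 - 1.01N into the first: N(1 - 1.41·1.01) = 508 - 1.41·452.
So N* = -129/-0.424 = 305, and then M* = 452 - 1.01·305 = 144.

N* ≈ 305, M* ≈ 144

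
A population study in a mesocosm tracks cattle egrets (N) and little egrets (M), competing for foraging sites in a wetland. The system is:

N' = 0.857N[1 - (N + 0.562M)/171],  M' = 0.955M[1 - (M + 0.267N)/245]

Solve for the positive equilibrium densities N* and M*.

N* ≈ 39.2, M* ≈ 235

Setting both brackets to zero gives the nullclines N + 0.562M = 171 and 0.267N + M = 245.
Substituting M = 245 - 0.267N into the first: N(1 - 0.562·0.267) = 171 - 0.562·245.
So N* = 33.3/0.85 = 39.2, and then M* = 245 - 0.267·39.2 = 235.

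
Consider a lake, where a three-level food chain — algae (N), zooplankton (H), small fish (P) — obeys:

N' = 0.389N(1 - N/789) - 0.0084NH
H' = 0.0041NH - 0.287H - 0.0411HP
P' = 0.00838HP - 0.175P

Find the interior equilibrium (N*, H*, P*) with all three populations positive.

N* ≈ 433, H* ≈ 20.9, P* ≈ 36.2

From dP/dt = 0: 0.00838H* = 0.175, so H* = 20.9.
From dN/dt = 0: 0.389(1 - N*/789) = 0.0084·20.9, giving N* = 789·(1 - 0.451) = 433.
From dH/dt = 0: 0.0041·433 - 0.287 = 0.0411P*, so P* = 1.49/0.0411 = 36.2.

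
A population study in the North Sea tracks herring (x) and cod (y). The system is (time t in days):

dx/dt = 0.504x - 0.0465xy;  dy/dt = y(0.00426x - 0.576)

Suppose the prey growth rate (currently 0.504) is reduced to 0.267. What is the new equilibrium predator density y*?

At the interior fixed point, setting dx/dt = 0 with x > 0 fixes y* = (prey growth rate)/(xy coefficient) — independent of the other coefficients.
With the change, y* = 0.267/0.0465 = 5.74; it falls from 10.8.

y* ≈ 5.74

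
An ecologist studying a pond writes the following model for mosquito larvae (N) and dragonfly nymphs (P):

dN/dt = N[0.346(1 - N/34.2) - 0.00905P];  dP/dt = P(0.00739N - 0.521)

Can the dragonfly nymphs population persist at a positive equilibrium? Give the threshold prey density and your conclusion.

Threshold N = 70.5; K < 70.5, so no, the predator goes extinct.

The predator equation gives dP/dt > 0 only when N > 0.521/0.00739 = 70.5.
Without the predator, N → K = 34.2. Since 34.2 < 70.5, the predator cannot invade.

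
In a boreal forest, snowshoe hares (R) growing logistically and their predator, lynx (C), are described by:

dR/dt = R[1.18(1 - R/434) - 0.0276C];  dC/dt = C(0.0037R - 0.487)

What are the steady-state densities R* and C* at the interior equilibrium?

From dC/dt = 0 with C > 0: 0.0037R* = 0.487, so R* = 132.
Substitute into dR/dt = 0: 1.18(1 - 132/434) = 0.0276C*.
The bracket is 0.697, giving C* = 0.822/0.0276 = 29.8.

R* ≈ 132, C* ≈ 29.8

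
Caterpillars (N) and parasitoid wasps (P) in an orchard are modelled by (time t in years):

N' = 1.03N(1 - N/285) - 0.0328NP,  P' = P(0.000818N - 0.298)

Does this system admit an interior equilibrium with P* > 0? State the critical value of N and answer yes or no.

The predator equation gives dP/dt > 0 only when N > 0.298/0.000818 = 364.
Without the predator, N → K = 285. Since 285 < 364, the predator cannot invade.

Threshold N = 364; K < 364, so no, the predator goes extinct.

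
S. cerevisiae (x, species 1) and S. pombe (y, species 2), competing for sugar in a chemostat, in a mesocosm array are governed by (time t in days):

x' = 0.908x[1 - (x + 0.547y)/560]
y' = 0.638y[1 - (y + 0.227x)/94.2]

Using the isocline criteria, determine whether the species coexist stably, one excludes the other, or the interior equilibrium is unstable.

species 1 excludes species 2

Compare the nullcline intercepts: K1/α12 = 560/0.547 = 1020 > K2 = 94.2; K2/α21 = 94.2/0.227 = 415 < K1 = 560.
Since the inequalities point opposite ways, species 1 can invade but species 2 cannot.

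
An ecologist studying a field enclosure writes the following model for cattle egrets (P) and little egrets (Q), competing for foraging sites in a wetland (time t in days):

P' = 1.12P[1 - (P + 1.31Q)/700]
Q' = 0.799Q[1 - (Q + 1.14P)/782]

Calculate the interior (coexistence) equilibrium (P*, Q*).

Setting both brackets to zero gives the nullclines P + 1.31Q = 700 and 1.14P + Q = 782.
Substituting Q = 782 - 1.14P into the first: P(1 - 1.31·1.14) = 700 - 1.31·782.
So P* = -324/-0.493 = 658, and then Q* = 782 - 1.14·658 = 32.4.

P* ≈ 658, Q* ≈ 32.4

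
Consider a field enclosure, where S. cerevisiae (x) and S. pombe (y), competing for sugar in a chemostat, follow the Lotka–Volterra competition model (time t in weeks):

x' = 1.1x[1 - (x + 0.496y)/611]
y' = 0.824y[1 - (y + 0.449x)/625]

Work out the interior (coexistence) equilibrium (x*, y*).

x* ≈ 387, y* ≈ 451

Setting both brackets to zero gives the nullclines x + 0.496y = 611 and 0.449x + y = 625.
Substituting y = 625 - 0.449x into the first: x(1 - 0.496·0.449) = 611 - 0.496·625.
So x* = 301/0.777 = 387, and then y* = 625 - 0.449·387 = 451.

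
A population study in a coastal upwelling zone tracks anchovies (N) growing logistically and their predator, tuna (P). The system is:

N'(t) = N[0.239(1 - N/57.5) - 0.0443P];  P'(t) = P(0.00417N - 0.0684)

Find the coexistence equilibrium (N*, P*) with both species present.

N* ≈ 16.4, P* ≈ 3.86

From dP/dt = 0 with P > 0: 0.00417N* = 0.0684, so N* = 16.4.
Substitute into dN/dt = 0: 0.239(1 - 16.4/57.5) = 0.0443P*.
The bracket is 0.715, giving P* = 0.171/0.0443 = 3.86.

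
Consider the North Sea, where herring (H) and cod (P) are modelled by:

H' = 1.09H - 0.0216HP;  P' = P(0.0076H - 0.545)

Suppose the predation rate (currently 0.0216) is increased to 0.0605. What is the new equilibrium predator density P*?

At the interior fixed point, setting dH/dt = 0 with H > 0 fixes P* = (prey growth rate)/(HP coefficient) — independent of the other coefficients.
With the change, P* = 1.09/0.0605 = 18; it falls from 50.5.

P* ≈ 18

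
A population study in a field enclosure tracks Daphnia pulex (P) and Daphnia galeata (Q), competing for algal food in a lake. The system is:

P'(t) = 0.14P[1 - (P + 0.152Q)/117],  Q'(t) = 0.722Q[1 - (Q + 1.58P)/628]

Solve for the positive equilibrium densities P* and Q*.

Setting both brackets to zero gives the nullclines P + 0.152Q = 117 and 1.58P + Q = 628.
Substituting Q = 628 - 1.58P into the first: P(1 - 0.152·1.58) = 117 - 0.152·628.
So P* = 21.5/0.76 = 28.4, and then Q* = 628 - 1.58·28.4 = 583.

P* ≈ 28.4, Q* ≈ 583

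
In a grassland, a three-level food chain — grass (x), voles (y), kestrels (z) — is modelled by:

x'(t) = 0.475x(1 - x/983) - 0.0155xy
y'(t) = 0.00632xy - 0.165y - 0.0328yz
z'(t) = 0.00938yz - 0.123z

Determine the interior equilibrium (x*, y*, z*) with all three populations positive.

x* ≈ 562, y* ≈ 13.1, z* ≈ 103

From dz/dt = 0: 0.00938y* = 0.123, so y* = 13.1.
From dx/dt = 0: 0.475(1 - x*/983) = 0.0155·13.1, giving x* = 983·(1 - 0.428) = 562.
From dy/dt = 0: 0.00632·562 - 0.165 = 0.0328z*, so z* = 3.39/0.0328 = 103.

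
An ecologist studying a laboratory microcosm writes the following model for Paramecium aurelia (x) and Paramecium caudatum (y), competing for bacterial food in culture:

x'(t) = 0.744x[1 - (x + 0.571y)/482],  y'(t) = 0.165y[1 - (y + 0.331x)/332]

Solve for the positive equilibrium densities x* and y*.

x* ≈ 361, y* ≈ 213

Setting both brackets to zero gives the nullclines x + 0.571y = 482 and 0.331x + y = 332.
Substituting y = 332 - 0.331x into the first: x(1 - 0.571·0.331) = 482 - 0.571·332.
So x* = 292/0.811 = 361, and then y* = 332 - 0.331·361 = 213.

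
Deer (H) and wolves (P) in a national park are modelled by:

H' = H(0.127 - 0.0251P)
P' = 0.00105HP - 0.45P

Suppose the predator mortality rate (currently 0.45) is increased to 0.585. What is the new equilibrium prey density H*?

At the interior fixed point, setting dP/dt = 0 with P > 0 fixes H* = (predator death rate)/(HP coefficient) — independent of the other coefficients.
With the change, H* = 0.585/0.00105 = 557; it rises from 429.

H* ≈ 557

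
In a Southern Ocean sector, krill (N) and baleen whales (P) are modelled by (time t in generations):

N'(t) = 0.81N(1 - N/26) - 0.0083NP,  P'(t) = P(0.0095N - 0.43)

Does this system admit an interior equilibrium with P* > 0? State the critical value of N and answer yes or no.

The predator equation gives dP/dt > 0 only when N > 0.43/0.0095 = 45.3.
Without the predator, N → K = 26. Since 26 < 45.3, the predator cannot invade.

Threshold N = 45.3; K < 45.3, so no, the predator goes extinct.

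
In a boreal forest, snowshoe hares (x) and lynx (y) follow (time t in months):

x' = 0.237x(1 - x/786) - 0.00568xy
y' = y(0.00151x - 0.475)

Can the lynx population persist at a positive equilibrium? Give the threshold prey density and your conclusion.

The predator equation gives dy/dt > 0 only when x > 0.475/0.00151 = 315.
Without the predator, x → K = 786. Since 786 > 315, the predator can invade and persist.

Threshold x = 315; K > 315, so yes, the predator persists.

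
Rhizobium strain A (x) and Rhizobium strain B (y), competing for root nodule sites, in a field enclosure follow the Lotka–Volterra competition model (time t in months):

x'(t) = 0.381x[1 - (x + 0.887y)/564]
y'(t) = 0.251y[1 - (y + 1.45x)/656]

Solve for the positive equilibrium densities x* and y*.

x* ≈ 62.5, y* ≈ 565

Setting both brackets to zero gives the nullclines x + 0.887y = 564 and 1.45x + y = 656.
Substituting y = 656 - 1.45x into the first: x(1 - 0.887·1.45) = 564 - 0.887·656.
So x* = -17.9/-0.286 = 62.5, and then y* = 656 - 1.45·62.5 = 565.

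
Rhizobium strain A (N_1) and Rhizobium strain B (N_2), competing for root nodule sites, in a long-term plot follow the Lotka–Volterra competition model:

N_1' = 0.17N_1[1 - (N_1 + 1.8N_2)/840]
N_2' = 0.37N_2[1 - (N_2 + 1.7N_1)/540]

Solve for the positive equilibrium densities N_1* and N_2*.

N_1* ≈ 64.1, N_2* ≈ 431

Setting both brackets to zero gives the nullclines N_1 + 1.8N_2 = 840 and 1.7N_1 + N_2 = 540.
Substituting N_2 = 540 - 1.7N_1 into the first: N_1(1 - 1.8·1.7) = 840 - 1.8·540.
So N_1* = -132/-2.06 = 64.1, and then N_2* = 540 - 1.7·64.1 = 431.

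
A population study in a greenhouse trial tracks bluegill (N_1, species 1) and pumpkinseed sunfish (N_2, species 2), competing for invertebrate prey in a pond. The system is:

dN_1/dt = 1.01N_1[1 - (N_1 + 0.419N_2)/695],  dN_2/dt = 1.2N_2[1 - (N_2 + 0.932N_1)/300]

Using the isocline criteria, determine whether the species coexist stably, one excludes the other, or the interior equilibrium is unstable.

Compare the nullcline intercepts: K1/α12 = 695/0.419 = 1660 > K2 = 300; K2/α21 = 300/0.932 = 322 < K1 = 695.
Since the inequalities point opposite ways, species 1 can invade but species 2 cannot.

species 1 excludes species 2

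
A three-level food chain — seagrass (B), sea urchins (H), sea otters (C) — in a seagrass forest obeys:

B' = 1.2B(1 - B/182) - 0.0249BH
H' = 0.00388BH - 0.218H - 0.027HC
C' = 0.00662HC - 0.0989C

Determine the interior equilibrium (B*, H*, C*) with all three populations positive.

From dC/dt = 0: 0.00662H* = 0.0989, so H* = 14.9.
From dB/dt = 0: 1.2(1 - B*/182) = 0.0249·14.9, giving B* = 182·(1 - 0.31) = 126.
From dH/dt = 0: 0.00388·126 - 0.218 = 0.027C*, so C* = 0.269/0.027 = 9.97.

B* ≈ 126, H* ≈ 14.9, C* ≈ 9.97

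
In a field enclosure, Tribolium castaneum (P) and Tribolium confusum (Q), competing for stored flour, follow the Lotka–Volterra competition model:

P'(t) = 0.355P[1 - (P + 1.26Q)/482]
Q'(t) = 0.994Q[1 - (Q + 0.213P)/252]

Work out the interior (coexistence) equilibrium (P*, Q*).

Setting both brackets to zero gives the nullclines P + 1.26Q = 482 and 0.213P + Q = 252.
Substituting Q = 252 - 0.213P into the first: P(1 - 1.26·0.213) = 482 - 1.26·252.
So P* = 164/0.732 = 225, and then Q* = 252 - 0.213·225 = 204.

P* ≈ 225, Q* ≈ 204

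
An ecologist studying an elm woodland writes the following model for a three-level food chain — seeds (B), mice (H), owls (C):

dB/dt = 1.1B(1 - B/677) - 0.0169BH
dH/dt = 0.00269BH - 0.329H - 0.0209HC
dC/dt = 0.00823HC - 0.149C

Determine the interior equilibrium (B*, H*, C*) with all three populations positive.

B* ≈ 489, H* ≈ 18.1, C* ≈ 47.2

From dC/dt = 0: 0.00823H* = 0.149, so H* = 18.1.
From dB/dt = 0: 1.1(1 - B*/677) = 0.0169·18.1, giving B* = 677·(1 - 0.278) = 489.
From dH/dt = 0: 0.00269·489 - 0.329 = 0.0209C*, so C* = 0.986/0.0209 = 47.2.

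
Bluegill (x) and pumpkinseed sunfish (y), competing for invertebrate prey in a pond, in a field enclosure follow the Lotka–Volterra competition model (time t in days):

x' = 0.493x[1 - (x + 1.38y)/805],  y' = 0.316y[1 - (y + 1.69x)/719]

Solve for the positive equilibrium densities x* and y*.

x* ≈ 141, y* ≈ 481

Setting both brackets to zero gives the nullclines x + 1.38y = 805 and 1.69x + y = 719.
Substituting y = 719 - 1.69x into the first: x(1 - 1.38·1.69) = 805 - 1.38·719.
So x* = -187/-1.33 = 141, and then y* = 719 - 1.69·141 = 481.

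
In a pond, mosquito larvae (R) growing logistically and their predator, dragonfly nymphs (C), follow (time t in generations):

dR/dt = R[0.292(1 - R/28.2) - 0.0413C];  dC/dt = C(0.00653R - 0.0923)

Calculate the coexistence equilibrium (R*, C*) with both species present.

From dC/dt = 0 with C > 0: 0.00653R* = 0.0923, so R* = 14.1.
Substitute into dR/dt = 0: 0.292(1 - 14.1/28.2) = 0.0413C*.
The bracket is 0.499, giving C* = 0.146/0.0413 = 3.53.

R* ≈ 14.1, C* ≈ 3.53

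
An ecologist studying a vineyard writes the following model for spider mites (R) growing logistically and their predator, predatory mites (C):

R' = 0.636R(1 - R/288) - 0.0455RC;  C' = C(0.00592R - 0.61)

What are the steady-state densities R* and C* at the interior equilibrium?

R* ≈ 103, C* ≈ 8.98

From dC/dt = 0 with C > 0: 0.00592R* = 0.61, so R* = 103.
Substitute into dR/dt = 0: 0.636(1 - 103/288) = 0.0455C*.
The bracket is 0.642, giving C* = 0.408/0.0455 = 8.98.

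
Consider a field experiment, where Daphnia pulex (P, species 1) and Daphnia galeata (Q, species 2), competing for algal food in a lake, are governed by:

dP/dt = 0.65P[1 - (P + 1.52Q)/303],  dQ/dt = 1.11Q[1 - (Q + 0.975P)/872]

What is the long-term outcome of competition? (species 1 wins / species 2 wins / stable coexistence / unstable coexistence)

species 2 excludes species 1

Compare the nullcline intercepts: K1/α12 = 303/1.52 = 199 < K2 = 872; K2/α21 = 872/0.975 = 894 > K1 = 303.
Since the inequalities point opposite ways, species 2 can invade but species 1 cannot.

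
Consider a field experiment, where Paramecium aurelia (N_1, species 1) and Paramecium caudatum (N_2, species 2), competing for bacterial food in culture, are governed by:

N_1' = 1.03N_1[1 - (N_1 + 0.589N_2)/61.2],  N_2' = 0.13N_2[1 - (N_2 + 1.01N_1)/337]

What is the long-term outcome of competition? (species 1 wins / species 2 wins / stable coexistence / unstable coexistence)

Compare the nullcline intercepts: K1/α12 = 61.2/0.589 = 104 < K2 = 337; K2/α21 = 337/1.01 = 334 > K1 = 61.2.
Since the inequalities point opposite ways, species 2 can invade but species 1 cannot.

species 2 excludes species 1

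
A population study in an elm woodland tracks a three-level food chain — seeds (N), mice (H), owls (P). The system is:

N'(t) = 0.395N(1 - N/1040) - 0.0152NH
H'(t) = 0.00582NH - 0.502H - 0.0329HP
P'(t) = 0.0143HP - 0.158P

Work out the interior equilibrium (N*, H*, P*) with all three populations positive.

N* ≈ 598, H* ≈ 11, P* ≈ 90.5

From dP/dt = 0: 0.0143H* = 0.158, so H* = 11.
From dN/dt = 0: 0.395(1 - N*/1040) = 0.0152·11, giving N* = 1040·(1 - 0.425) = 598.
From dH/dt = 0: 0.00582·598 - 0.502 = 0.0329P*, so P* = 2.98/0.0329 = 90.5.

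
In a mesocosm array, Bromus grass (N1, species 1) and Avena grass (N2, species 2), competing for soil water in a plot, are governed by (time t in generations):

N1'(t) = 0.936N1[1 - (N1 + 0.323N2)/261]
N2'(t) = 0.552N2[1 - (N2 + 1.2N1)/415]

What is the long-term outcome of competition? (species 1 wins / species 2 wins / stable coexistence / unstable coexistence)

Compare the nullcline intercepts: K1/α12 = 261/0.323 = 808 > K2 = 415; K2/α21 = 415/1.2 = 346 > K1 = 261.
Since both inequalities hold, each species can invade when rare, so the interior equilibrium is stable.

stable coexistence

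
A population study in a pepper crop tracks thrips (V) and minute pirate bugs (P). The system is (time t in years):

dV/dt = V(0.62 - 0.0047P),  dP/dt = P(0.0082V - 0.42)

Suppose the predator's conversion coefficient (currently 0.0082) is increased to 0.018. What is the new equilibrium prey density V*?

At the interior fixed point, setting dP/dt = 0 with P > 0 fixes V* = (predator death rate)/(VP coefficient) — independent of the other coefficients.
With the change, V* = 0.42/0.018 = 23.3; it falls from 51.2.

V* ≈ 23.3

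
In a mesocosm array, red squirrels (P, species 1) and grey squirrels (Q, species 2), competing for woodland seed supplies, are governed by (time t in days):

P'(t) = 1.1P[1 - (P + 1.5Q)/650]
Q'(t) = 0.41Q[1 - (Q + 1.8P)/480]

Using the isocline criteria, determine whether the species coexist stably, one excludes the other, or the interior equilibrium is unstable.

Compare the nullcline intercepts: K1/α12 = 650/1.5 = 433 < K2 = 480; K2/α21 = 480/1.8 = 267 < K1 = 650.
Since both are reversed, neither can invade when rare; the interior point is a saddle.

unstable coexistence (outcome depends on initial conditions)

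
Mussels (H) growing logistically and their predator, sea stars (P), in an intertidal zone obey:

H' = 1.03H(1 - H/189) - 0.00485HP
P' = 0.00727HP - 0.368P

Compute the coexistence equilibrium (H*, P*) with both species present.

From dP/dt = 0 with P > 0: 0.00727H* = 0.368, so H* = 50.6.
Substitute into dH/dt = 0: 1.03(1 - 50.6/189) = 0.00485P*.
The bracket is 0.732, giving P* = 0.754/0.00485 = 155.

H* ≈ 50.6, P* ≈ 155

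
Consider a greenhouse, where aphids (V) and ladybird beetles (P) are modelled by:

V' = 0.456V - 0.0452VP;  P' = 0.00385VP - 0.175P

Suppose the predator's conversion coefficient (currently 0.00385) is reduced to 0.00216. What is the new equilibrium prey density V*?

V* ≈ 81

At the interior fixed point, setting dP/dt = 0 with P > 0 fixes V* = (predator death rate)/(VP coefficient) — independent of the other coefficients.
With the change, V* = 0.175/0.00216 = 81; it rises from 45.5.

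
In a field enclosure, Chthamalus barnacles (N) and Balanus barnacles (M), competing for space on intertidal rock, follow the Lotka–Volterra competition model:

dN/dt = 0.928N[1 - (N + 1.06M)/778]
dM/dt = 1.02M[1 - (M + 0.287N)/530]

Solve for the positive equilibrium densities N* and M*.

N* ≈ 311, M* ≈ 441

Setting both brackets to zero gives the nullclines N + 1.06M = 778 and 0.287N + M = 530.
Substituting M = 530 - 0.287N into the first: N(1 - 1.06·0.287) = 778 - 1.06·530.
So N* = 216/0.696 = 311, and then M* = 530 - 0.287·311 = 441.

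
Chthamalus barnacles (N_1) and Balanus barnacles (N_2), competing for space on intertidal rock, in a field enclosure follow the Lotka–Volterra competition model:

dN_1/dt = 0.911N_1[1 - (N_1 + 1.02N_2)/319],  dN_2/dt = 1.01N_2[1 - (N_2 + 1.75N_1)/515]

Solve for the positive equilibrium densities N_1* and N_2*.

N_1* ≈ 263, N_2* ≈ 55.1

Setting both brackets to zero gives the nullclines N_1 + 1.02N_2 = 319 and 1.75N_1 + N_2 = 515.
Substituting N_2 = 515 - 1.75N_1 into the first: N_1(1 - 1.02·1.75) = 319 - 1.02·515.
So N_1* = -206/-0.785 = 263, and then N_2* = 515 - 1.75·263 = 55.1.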